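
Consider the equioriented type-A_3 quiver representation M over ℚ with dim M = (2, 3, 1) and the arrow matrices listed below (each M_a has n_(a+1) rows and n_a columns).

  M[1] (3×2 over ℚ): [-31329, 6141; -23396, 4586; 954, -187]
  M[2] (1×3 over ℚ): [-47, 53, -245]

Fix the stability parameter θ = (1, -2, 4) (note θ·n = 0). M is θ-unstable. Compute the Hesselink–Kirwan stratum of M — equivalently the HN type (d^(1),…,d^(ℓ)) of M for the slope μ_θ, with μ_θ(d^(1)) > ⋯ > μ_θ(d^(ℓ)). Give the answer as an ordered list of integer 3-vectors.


Via rank(M_{q-1}∘⋯∘M_p): M ≅ I[1,2], I[1,3], I[2,2].
μ_θ-semistable layers: μ^(1)=4; μ^(2)=-1/2; μ^(3)=-2

((0, 0, 1); (2, 2, 0); (0, 1, 0))


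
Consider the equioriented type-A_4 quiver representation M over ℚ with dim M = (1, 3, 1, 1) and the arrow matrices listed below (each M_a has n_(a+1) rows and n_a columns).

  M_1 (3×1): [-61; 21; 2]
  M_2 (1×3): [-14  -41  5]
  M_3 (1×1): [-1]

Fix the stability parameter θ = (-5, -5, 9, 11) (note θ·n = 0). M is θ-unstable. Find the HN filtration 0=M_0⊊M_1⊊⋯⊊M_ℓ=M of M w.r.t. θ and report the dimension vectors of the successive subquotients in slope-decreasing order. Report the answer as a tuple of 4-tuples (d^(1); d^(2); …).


Interval decomposition of M: I[1,4], I[2,2]^2.
HN type (ℓ=3): μ^(1)=11; μ^(2)=9; μ^(3)=-5

((0, 0, 0, 1); (0, 0, 1, 0); (1, 3, 0, 0))


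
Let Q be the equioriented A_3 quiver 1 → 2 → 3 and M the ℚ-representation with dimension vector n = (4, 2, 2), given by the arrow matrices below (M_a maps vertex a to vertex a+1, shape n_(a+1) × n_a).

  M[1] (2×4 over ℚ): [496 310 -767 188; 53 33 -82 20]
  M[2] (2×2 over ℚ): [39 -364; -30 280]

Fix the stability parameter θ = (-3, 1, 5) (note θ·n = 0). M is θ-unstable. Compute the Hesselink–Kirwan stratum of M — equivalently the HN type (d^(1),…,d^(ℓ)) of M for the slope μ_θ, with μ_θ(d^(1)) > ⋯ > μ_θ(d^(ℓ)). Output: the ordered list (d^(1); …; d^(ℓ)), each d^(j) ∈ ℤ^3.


Via rank(M_{q-1}∘⋯∘M_p): M ≅ I[1,1]^2, I[1,2], I[1,3], I[3,3].
μ_θ-semistable layers: μ^(1)=5; μ^(2)=1; μ^(3)=-3

((0, 0, 2); (0, 2, 0); (4, 0, 0))


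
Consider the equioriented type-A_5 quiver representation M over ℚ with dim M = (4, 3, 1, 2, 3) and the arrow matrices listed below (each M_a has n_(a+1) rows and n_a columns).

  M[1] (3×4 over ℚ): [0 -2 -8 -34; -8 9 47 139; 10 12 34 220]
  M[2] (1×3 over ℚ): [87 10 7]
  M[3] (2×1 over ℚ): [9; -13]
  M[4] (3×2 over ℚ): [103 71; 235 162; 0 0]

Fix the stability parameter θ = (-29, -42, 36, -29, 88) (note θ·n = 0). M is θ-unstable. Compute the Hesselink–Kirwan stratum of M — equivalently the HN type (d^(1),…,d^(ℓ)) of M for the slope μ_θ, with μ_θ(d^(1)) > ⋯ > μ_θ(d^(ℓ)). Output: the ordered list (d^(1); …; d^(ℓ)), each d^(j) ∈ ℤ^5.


Via rank(M_{q-1}∘⋯∘M_p): M ≅ I[1,1], I[1,2]^2, I[1,5], I[4,5], I[5,5].
μ_θ-semistable layers: μ^(1)=88; μ^(2)=7/2; μ^(3)=-29; μ^(4)=-71/2

((0, 0, 0, 0, 3); (0, 0, 1, 1, 0); (1, 0, 0, 1, 0); (3, 3, 0, 0, 0))


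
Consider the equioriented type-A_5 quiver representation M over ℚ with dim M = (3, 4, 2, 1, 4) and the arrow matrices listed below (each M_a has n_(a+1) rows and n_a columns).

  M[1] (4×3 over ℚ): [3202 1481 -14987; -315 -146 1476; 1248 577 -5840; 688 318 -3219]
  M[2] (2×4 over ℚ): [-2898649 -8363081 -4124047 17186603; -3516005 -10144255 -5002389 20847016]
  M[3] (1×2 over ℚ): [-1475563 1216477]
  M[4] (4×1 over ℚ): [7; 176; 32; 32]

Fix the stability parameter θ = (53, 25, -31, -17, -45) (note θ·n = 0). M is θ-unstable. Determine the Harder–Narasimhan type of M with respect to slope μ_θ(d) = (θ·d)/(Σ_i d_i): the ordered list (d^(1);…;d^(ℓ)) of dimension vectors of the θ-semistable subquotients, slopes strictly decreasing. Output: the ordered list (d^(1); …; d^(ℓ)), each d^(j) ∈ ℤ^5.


Via rank(M_{q-1}∘⋯∘M_p): M ≅ I[1,2], I[1,3], I[1,5], I[2,2], I[5,5]^3.
μ_θ-semistable layers: μ^(1)=39; μ^(2)=25; μ^(3)=47/3; μ^(4)=-3; μ^(5)=-45

((1, 1, 0, 0, 0); (0, 1, 0, 0, 0); (1, 1, 1, 0, 0); (1, 1, 1, 1, 1); (0, 0, 0, 0, 3))


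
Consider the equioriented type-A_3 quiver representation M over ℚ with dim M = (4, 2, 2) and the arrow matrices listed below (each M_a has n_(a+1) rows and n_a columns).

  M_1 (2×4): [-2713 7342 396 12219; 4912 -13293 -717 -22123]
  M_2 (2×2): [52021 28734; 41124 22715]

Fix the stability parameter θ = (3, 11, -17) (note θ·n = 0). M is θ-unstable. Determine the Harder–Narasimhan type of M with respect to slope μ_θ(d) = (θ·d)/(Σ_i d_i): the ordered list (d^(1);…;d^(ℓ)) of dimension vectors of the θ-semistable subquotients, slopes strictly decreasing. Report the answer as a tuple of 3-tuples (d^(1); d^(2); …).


Barcode: M ≅ I[1,1]^2, I[1,3]^2. HN layers by μ_θ (2 steps, strictly decreasing):
  μ^(1)=3; μ^(2)=-1

((2, 0, 0); (2, 2, 2))


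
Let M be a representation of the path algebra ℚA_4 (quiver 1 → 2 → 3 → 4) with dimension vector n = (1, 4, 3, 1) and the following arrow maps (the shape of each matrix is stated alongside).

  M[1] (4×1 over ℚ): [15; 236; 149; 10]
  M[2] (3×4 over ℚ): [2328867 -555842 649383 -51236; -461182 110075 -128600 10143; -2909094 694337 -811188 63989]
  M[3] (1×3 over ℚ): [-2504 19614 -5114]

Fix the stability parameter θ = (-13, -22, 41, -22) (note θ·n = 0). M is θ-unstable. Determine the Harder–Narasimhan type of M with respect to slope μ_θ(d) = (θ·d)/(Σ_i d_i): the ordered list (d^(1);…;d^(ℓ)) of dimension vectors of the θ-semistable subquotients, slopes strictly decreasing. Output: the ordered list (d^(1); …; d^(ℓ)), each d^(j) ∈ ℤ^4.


Interval decomposition of M: I[1,2], I[2,2], I[2,3]^2, I[3,4].
HN type (ℓ=4): μ^(1)=41; μ^(2)=19/2; μ^(3)=-35/2; μ^(4)=-22

((0, 0, 2, 0); (0, 0, 1, 1); (1, 1, 0, 0); (0, 3, 0, 0))


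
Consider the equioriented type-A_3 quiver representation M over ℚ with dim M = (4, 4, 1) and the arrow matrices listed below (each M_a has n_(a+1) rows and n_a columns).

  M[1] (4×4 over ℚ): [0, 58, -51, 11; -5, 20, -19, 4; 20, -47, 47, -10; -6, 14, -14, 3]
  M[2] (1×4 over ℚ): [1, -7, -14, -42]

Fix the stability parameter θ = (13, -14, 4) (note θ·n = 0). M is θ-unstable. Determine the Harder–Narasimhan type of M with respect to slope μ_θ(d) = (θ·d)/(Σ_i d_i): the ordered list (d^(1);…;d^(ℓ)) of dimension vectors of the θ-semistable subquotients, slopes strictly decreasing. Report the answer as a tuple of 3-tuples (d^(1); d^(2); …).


Via rank(M_{q-1}∘⋯∘M_p): M ≅ I[1,2]^3, I[1,3].
μ_θ-semistable layers: μ^(1)=4; μ^(2)=-1/2

((0, 0, 1); (4, 4, 0))


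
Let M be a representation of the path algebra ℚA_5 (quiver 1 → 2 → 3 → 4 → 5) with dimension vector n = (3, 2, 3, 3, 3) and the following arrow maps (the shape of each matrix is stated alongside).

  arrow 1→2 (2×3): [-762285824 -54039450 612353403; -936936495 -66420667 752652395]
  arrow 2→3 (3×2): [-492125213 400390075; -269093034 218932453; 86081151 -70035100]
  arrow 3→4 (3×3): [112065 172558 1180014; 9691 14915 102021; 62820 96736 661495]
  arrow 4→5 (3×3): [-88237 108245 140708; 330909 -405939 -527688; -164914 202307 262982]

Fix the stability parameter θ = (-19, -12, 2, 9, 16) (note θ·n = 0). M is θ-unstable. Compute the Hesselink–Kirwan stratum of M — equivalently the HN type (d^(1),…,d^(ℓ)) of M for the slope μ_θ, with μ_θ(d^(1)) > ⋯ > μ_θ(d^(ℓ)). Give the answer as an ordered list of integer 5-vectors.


Barcode: M ≅ I[1,1], I[1,4], I[1,5], I[3,5], I[5,5]. HN layers by μ_θ (5 steps, strictly decreasing):
  μ^(1)=16; μ^(2)=9; μ^(3)=2; μ^(4)=-12; μ^(5)=-19

((0, 0, 0, 0, 3); (0, 0, 0, 3, 0); (0, 0, 3, 0, 0); (0, 2, 0, 0, 0); (3, 0, 0, 0, 0))


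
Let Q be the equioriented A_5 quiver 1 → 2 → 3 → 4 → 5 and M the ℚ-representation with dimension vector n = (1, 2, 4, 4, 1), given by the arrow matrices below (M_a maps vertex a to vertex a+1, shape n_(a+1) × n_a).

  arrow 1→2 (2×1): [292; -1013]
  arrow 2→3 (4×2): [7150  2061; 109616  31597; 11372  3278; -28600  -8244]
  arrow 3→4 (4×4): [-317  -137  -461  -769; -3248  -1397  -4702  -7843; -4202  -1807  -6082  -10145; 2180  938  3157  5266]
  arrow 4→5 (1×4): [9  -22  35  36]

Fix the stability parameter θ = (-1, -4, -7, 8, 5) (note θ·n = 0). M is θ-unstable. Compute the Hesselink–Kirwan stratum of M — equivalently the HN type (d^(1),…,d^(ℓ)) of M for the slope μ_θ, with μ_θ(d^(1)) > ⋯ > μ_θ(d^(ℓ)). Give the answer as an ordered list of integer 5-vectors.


Interval decomposition of M: I[1,5], I[2,4], I[3,4]^2.
HN type (ℓ=5): μ^(1)=8; μ^(2)=13/2; μ^(3)=-4; μ^(4)=-11/2; μ^(5)=-7

((0, 0, 0, 3, 0); (0, 0, 0, 1, 1); (1, 1, 1, 0, 0); (0, 1, 1, 0, 0); (0, 0, 2, 0, 0))


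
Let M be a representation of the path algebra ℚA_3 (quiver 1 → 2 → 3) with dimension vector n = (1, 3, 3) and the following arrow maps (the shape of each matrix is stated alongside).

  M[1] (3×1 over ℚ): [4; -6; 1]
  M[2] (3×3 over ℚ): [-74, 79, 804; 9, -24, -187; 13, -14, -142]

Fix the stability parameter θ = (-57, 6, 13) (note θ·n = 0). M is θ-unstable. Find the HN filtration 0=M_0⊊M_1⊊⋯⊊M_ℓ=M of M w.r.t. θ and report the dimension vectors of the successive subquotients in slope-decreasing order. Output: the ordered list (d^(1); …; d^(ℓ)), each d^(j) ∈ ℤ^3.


Barcode: M ≅ I[1,3], I[2,3]^2. HN layers by μ_θ (3 steps, strictly decreasing):
  μ^(1)=13; μ^(2)=6; μ^(3)=-57

((0, 0, 3); (0, 3, 0); (1, 0, 0))


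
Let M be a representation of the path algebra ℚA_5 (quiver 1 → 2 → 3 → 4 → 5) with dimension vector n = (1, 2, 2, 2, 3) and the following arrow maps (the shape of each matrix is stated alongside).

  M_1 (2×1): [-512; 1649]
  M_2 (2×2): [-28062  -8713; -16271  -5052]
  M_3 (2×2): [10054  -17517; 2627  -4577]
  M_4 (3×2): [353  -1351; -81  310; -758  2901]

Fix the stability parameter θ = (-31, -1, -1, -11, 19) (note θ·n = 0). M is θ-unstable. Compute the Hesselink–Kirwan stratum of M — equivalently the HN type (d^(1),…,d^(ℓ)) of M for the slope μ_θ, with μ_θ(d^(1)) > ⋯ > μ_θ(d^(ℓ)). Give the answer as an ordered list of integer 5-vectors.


Interval decomposition of M: I[1,5], I[2,5], I[5,5].
HN type (ℓ=3): μ^(1)=19; μ^(2)=-13/3; μ^(3)=-31

((0, 0, 0, 0, 3); (0, 2, 2, 2, 0); (1, 0, 0, 0, 0))


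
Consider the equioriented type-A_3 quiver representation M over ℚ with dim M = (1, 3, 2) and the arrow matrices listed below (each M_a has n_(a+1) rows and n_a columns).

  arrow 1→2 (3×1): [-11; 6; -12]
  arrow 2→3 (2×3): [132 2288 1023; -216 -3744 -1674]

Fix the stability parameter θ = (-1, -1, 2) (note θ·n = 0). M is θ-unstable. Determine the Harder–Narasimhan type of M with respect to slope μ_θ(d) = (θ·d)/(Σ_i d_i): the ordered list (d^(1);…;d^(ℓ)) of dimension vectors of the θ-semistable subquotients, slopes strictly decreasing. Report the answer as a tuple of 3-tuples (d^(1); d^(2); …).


Interval decomposition of M: I[1,2], I[2,2], I[2,3], I[3,3].
HN type (ℓ=2): μ^(1)=2; μ^(2)=-1

((0, 0, 2); (1, 3, 0))


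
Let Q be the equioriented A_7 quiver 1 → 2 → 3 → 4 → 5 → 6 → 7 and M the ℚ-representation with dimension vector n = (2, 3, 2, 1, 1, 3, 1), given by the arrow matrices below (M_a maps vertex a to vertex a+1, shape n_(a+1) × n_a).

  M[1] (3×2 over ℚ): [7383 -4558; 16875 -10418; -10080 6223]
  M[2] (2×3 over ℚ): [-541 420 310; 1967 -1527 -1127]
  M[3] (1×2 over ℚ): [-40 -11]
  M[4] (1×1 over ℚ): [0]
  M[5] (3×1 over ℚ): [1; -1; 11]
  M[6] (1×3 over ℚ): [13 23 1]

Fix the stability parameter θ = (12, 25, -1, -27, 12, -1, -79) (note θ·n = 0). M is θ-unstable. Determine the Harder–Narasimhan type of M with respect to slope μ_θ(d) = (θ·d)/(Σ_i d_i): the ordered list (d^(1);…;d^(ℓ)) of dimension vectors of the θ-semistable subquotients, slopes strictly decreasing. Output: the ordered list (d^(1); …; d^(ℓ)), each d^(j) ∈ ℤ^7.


Interval decomposition of M: I[1,3], I[1,4], I[2,2], I[5,7], I[6,6]^2.
HN type (ℓ=5): μ^(1)=25; μ^(2)=12; μ^(3)=9/4; μ^(4)=-1; μ^(5)=-68/3

((0, 1, 0, 0, 0, 0, 0); (1, 1, 1, 0, 0, 0, 0); (1, 1, 1, 1, 0, 0, 0); (0, 0, 0, 0, 0, 2, 0); (0, 0, 0, 0, 1, 1, 1))


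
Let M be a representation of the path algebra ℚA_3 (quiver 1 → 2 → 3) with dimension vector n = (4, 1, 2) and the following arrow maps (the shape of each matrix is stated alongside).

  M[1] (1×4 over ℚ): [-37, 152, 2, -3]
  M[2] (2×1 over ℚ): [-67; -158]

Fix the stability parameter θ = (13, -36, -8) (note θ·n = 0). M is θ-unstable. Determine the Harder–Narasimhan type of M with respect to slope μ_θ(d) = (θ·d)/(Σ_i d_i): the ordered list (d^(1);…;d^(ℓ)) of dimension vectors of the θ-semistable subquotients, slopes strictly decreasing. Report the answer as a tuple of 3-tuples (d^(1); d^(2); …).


Interval decomposition of M: I[1,1]^3, I[1,3], I[3,3].
HN type (ℓ=3): μ^(1)=13; μ^(2)=-8; μ^(3)=-23/2

((3, 0, 0); (0, 0, 2); (1, 1, 0))


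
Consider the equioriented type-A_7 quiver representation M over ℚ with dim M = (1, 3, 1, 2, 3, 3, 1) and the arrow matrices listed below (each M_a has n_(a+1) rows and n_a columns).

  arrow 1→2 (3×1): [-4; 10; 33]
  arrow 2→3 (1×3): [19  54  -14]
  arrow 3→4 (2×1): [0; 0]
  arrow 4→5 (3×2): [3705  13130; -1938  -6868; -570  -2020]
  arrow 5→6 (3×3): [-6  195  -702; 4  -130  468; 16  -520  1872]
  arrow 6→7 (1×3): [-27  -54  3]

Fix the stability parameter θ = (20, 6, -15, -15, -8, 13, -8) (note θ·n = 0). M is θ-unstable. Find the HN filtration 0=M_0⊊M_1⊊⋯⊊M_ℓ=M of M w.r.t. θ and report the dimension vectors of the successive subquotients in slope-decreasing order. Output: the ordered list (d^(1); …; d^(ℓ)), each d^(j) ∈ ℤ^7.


Via rank(M_{q-1}∘⋯∘M_p): M ≅ I[1,3], I[2,2]^2, I[4,4], I[4,5], I[5,5], I[5,7], I[6,6]^2.
μ_θ-semistable layers: μ^(1)=13; μ^(2)=6; μ^(3)=11/3; μ^(4)=5/2; μ^(5)=-8; μ^(6)=-15

((0, 0, 0, 0, 0, 2, 0); (0, 2, 0, 0, 0, 0, 0); (1, 1, 1, 0, 0, 0, 0); (0, 0, 0, 0, 0, 1, 1); (0, 0, 0, 0, 3, 0, 0); (0, 0, 0, 2, 0, 0, 0))


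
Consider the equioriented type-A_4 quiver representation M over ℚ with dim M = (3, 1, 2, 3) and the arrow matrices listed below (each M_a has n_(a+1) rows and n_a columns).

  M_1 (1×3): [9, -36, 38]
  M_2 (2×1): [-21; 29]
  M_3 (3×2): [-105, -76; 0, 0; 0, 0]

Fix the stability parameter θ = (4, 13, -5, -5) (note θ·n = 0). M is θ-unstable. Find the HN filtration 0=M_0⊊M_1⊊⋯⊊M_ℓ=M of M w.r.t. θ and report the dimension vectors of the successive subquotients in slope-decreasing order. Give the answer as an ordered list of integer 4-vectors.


Interval decomposition of M: I[1,1]^2, I[1,4], I[3,3], I[4,4]^2.
HN type (ℓ=3): μ^(1)=4; μ^(2)=7/4; μ^(3)=-5

((2, 0, 0, 0); (1, 1, 1, 1); (0, 0, 1, 2))


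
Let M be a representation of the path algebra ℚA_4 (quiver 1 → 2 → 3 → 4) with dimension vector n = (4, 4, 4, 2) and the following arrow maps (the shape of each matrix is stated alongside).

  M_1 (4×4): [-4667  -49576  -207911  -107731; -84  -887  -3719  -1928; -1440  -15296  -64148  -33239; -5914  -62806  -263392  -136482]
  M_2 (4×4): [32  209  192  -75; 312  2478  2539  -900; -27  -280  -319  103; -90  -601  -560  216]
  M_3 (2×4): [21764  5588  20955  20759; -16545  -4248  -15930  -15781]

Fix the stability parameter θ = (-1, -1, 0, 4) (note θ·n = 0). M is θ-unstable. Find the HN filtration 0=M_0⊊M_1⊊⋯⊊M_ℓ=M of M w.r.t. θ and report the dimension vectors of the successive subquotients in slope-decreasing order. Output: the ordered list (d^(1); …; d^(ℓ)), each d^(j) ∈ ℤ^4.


Interval decomposition of M: I[1,1], I[1,3]^2, I[1,4], I[2,4].
HN type (ℓ=3): μ^(1)=4; μ^(2)=0; μ^(3)=-1

((0, 0, 0, 2); (0, 0, 4, 0); (4, 4, 0, 0))


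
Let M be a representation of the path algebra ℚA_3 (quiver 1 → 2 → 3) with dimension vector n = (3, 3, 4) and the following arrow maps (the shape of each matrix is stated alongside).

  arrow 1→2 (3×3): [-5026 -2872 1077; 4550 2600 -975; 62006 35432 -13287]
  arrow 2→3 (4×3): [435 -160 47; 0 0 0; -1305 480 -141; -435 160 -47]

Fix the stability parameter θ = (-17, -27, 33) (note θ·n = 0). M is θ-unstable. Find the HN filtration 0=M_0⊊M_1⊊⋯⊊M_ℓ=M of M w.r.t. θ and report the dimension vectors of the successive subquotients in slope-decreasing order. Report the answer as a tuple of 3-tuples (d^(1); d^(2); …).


Interval decomposition of M: I[1,1]^2, I[1,3], I[2,2]^2, I[3,3]^3.
HN type (ℓ=4): μ^(1)=33; μ^(2)=-17; μ^(3)=-22; μ^(4)=-27

((0, 0, 4); (2, 0, 0); (1, 1, 0); (0, 2, 0))


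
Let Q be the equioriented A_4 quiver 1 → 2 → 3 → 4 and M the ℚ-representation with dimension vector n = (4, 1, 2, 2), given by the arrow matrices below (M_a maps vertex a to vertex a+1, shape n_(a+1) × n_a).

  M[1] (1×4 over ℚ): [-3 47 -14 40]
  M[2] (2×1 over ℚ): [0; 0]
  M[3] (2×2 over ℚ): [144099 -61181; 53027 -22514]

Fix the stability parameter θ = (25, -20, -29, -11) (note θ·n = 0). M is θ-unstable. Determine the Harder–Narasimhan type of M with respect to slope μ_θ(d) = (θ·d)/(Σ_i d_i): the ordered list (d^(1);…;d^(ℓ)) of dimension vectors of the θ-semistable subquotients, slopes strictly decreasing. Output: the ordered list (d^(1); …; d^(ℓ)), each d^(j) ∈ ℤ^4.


Interval decomposition of M: I[1,1]^3, I[1,2], I[3,4]^2.
HN type (ℓ=4): μ^(1)=25; μ^(2)=5/2; μ^(3)=-11; μ^(4)=-29

((3, 0, 0, 0); (1, 1, 0, 0); (0, 0, 0, 2); (0, 0, 2, 0))


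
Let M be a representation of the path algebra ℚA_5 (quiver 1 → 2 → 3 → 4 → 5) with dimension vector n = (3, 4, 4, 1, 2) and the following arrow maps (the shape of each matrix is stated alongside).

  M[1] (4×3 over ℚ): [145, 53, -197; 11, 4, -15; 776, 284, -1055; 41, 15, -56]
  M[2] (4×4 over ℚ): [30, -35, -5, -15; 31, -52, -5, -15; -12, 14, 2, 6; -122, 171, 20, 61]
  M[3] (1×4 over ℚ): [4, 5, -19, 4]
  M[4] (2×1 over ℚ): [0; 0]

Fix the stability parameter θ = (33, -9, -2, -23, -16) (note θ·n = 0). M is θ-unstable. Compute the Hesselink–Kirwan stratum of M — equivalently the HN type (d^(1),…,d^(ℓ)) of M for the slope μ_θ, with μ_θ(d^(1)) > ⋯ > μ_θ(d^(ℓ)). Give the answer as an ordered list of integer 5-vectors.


Interval decomposition of M: I[1,2], I[1,3], I[1,4], I[2,3], I[3,3], I[5,5]^2.
HN type (ℓ=6): μ^(1)=12; μ^(2)=22/3; μ^(3)=-1/4; μ^(4)=-2; μ^(5)=-9; μ^(6)=-16

((1, 1, 0, 0, 0); (1, 1, 1, 0, 0); (1, 1, 1, 1, 0); (0, 0, 2, 0, 0); (0, 1, 0, 0, 0); (0, 0, 0, 0, 2))


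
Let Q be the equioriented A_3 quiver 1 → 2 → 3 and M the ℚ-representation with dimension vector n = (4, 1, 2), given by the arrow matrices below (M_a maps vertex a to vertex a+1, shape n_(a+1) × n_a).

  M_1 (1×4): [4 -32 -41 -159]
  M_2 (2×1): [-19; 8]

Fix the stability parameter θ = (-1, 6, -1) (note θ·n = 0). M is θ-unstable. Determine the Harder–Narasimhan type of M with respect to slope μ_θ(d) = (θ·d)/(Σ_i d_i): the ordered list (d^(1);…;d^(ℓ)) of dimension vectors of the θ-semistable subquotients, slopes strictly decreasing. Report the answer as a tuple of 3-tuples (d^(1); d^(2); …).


Interval decomposition of M: I[1,1]^3, I[1,3], I[3,3].
HN type (ℓ=2): μ^(1)=5/2; μ^(2)=-1

((0, 1, 1); (4, 0, 1))


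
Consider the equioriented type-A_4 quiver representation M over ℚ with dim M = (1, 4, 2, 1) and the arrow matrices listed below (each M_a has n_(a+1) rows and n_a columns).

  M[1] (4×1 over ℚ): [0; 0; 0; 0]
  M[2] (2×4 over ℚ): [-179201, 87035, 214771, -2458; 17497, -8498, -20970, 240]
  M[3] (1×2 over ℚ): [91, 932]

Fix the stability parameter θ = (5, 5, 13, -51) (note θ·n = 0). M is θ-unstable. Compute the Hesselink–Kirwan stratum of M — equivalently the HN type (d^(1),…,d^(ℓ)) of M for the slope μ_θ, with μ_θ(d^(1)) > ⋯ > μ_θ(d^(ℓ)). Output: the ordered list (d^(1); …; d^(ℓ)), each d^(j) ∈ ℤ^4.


Interval decomposition of M: I[1,1], I[2,2]^2, I[2,3], I[2,4].
HN type (ℓ=3): μ^(1)=13; μ^(2)=5; μ^(3)=-11

((0, 0, 1, 0); (1, 3, 0, 0); (0, 1, 1, 1))


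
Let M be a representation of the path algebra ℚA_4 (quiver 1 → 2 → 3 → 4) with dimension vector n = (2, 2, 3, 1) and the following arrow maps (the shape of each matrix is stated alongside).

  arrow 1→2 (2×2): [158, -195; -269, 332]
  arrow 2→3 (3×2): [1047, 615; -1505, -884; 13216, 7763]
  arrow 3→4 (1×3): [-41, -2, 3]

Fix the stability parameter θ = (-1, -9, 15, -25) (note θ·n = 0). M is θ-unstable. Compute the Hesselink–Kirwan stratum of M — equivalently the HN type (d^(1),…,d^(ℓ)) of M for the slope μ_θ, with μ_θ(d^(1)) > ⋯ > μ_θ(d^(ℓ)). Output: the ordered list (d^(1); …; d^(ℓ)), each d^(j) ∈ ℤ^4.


Barcode: M ≅ I[1,3], I[1,4], I[3,3]. HN layers by μ_θ (2 steps, strictly decreasing):
  μ^(1)=15; μ^(2)=-5

((0, 0, 2, 0); (2, 2, 1, 1))


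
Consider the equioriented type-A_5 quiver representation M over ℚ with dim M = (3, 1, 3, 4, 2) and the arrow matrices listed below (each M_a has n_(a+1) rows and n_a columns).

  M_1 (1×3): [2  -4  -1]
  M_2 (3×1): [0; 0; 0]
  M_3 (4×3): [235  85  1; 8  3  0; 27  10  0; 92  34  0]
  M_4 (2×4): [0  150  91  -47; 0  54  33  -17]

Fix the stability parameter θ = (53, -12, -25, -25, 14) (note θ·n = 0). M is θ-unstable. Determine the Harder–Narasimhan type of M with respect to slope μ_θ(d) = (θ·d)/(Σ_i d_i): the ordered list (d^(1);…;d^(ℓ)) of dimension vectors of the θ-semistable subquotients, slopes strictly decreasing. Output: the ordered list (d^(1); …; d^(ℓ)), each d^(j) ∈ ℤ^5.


Via rank(M_{q-1}∘⋯∘M_p): M ≅ I[1,1]^2, I[1,2], I[3,4], I[3,5]^2, I[4,4].
μ_θ-semistable layers: μ^(1)=53; μ^(2)=41/2; μ^(3)=14; μ^(4)=-25

((2, 0, 0, 0, 0); (1, 1, 0, 0, 0); (0, 0, 0, 0, 2); (0, 0, 3, 4, 0))


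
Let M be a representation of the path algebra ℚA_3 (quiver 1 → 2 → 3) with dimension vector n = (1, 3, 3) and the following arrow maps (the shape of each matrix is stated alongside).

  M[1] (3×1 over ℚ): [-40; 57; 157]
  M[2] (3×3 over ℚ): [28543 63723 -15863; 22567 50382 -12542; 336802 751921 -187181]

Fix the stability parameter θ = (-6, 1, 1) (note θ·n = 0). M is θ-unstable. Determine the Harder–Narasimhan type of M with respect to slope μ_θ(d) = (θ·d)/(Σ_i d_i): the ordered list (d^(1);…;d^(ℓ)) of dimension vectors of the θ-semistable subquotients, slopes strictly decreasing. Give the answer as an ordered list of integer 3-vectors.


Interval decomposition of M: I[1,2], I[2,3]^2, I[3,3].
HN type (ℓ=2): μ^(1)=1; μ^(2)=-6

((0, 3, 3); (1, 0, 0))


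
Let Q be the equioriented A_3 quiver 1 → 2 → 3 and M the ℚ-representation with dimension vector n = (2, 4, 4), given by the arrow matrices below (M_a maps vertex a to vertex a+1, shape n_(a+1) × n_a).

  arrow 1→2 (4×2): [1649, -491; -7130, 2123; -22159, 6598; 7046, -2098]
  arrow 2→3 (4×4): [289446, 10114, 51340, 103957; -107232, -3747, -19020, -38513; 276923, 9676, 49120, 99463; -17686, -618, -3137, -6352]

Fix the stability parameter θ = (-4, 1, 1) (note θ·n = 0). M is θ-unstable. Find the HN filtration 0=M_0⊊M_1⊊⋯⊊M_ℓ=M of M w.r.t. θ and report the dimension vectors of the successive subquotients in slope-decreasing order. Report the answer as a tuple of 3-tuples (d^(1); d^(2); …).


Barcode: M ≅ I[1,3]^2, I[2,3]^2. HN layers by μ_θ (2 steps, strictly decreasing):
  μ^(1)=1; μ^(2)=-4

((0, 4, 4); (2, 0, 0))


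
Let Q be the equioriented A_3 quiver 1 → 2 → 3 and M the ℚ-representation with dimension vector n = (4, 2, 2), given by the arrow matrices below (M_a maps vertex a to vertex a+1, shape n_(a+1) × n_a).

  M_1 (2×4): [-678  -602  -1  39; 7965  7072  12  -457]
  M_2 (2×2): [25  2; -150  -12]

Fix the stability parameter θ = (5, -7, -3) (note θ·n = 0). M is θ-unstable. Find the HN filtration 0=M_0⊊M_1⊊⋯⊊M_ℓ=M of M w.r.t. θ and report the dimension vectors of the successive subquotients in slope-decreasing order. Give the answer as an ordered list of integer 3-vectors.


Via rank(M_{q-1}∘⋯∘M_p): M ≅ I[1,1]^2, I[1,2], I[1,3], I[3,3].
μ_θ-semistable layers: μ^(1)=5; μ^(2)=-1; μ^(3)=-5/3; μ^(4)=-3

((2, 0, 0); (1, 1, 0); (1, 1, 1); (0, 0, 1))


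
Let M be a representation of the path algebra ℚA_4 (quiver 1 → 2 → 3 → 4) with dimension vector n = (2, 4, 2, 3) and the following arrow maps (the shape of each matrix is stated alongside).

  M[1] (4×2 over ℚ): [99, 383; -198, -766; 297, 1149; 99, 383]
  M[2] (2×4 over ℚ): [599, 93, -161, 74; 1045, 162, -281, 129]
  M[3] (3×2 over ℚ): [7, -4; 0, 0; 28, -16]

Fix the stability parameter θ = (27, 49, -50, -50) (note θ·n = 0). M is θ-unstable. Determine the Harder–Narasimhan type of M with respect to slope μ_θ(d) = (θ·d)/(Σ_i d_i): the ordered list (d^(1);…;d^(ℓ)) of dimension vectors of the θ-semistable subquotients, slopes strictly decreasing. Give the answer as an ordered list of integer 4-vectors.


Barcode: M ≅ I[1,1], I[1,3], I[2,2]^2, I[2,4], I[4,4]^2. HN layers by μ_θ (5 steps, strictly decreasing):
  μ^(1)=49; μ^(2)=27; μ^(3)=26/3; μ^(4)=-17; μ^(5)=-50

((0, 2, 0, 0); (1, 0, 0, 0); (1, 1, 1, 0); (0, 1, 1, 1); (0, 0, 0, 2))


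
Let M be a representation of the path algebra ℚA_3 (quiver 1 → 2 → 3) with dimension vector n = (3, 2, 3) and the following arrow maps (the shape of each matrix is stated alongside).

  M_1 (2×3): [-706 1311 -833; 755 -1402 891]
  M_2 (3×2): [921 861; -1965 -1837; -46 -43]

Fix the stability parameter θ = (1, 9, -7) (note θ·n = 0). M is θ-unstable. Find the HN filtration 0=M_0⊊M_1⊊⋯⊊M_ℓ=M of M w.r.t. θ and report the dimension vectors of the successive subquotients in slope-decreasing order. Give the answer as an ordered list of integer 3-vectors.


Barcode: M ≅ I[1,1], I[1,3]^2, I[3,3]. HN layers by μ_θ (2 steps, strictly decreasing):
  μ^(1)=1; μ^(2)=-7

((3, 2, 2); (0, 0, 1))


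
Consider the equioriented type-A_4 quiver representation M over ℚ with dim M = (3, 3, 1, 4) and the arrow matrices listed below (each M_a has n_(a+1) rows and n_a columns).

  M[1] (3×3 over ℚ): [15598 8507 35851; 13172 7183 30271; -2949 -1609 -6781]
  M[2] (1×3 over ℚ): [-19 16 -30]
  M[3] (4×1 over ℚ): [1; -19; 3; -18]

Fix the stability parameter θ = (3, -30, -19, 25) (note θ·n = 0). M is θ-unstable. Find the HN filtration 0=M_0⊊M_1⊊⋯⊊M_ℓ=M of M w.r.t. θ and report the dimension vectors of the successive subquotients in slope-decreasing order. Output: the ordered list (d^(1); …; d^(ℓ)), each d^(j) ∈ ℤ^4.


Interval decomposition of M: I[1,2]^2, I[1,4], I[4,4]^3.
HN type (ℓ=3): μ^(1)=25; μ^(2)=-27/2; μ^(3)=-46/3

((0, 0, 0, 4); (2, 2, 0, 0); (1, 1, 1, 0))


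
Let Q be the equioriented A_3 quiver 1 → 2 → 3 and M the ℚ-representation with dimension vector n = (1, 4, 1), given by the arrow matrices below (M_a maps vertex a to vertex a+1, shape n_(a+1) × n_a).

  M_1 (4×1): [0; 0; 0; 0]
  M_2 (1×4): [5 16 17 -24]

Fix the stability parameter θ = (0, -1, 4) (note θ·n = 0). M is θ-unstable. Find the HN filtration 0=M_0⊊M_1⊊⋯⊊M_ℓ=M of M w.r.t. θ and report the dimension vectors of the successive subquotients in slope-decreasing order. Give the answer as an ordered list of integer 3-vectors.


Interval decomposition of M: I[1,1], I[2,2]^3, I[2,3].
HN type (ℓ=3): μ^(1)=4; μ^(2)=0; μ^(3)=-1

((0, 0, 1); (1, 0, 0); (0, 4, 0))


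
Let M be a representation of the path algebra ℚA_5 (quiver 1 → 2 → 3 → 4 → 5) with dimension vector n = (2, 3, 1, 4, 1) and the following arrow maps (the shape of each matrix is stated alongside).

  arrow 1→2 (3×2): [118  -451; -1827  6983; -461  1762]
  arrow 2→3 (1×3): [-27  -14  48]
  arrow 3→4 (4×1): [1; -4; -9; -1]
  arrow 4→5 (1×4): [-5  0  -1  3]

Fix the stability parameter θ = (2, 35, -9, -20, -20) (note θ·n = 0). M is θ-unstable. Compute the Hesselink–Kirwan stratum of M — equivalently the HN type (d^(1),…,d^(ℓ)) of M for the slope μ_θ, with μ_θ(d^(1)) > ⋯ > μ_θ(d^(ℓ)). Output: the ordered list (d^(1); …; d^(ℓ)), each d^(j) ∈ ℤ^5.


Interval decomposition of M: I[1,2], I[1,5], I[2,2], I[4,4]^3.
HN type (ℓ=4): μ^(1)=35; μ^(2)=2; μ^(3)=-12/5; μ^(4)=-20

((0, 2, 0, 0, 0); (1, 0, 0, 0, 0); (1, 1, 1, 1, 1); (0, 0, 0, 3, 0))


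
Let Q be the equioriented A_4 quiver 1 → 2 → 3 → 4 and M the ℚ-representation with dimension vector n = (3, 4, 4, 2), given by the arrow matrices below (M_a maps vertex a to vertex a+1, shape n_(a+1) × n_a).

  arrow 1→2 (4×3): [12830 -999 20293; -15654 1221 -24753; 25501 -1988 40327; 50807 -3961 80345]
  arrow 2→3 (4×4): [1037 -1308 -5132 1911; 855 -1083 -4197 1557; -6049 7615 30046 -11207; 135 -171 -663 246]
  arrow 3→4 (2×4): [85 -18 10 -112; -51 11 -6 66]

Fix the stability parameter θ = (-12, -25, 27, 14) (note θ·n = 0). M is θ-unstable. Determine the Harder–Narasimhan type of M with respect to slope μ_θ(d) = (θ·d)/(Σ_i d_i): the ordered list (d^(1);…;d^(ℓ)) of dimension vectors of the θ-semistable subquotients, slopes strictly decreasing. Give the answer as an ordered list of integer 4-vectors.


Via rank(M_{q-1}∘⋯∘M_p): M ≅ I[1,3], I[1,4]^2, I[2,3].
μ_θ-semistable layers: μ^(1)=27; μ^(2)=41/2; μ^(3)=-37/2; μ^(4)=-25

((0, 0, 2, 0); (0, 0, 2, 2); (3, 3, 0, 0); (0, 1, 0, 0))


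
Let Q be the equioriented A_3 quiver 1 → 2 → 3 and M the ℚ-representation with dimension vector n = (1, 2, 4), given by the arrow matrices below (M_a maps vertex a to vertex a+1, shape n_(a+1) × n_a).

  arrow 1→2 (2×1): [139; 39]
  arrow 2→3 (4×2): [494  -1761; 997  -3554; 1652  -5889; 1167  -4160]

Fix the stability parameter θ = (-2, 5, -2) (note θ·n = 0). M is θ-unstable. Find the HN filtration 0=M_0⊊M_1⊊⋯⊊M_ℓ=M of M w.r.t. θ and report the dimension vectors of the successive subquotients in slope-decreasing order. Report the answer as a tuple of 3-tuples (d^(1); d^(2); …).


Barcode: M ≅ I[1,3], I[2,3], I[3,3]^2. HN layers by μ_θ (2 steps, strictly decreasing):
  μ^(1)=3/2; μ^(2)=-2

((0, 2, 2); (1, 0, 2))


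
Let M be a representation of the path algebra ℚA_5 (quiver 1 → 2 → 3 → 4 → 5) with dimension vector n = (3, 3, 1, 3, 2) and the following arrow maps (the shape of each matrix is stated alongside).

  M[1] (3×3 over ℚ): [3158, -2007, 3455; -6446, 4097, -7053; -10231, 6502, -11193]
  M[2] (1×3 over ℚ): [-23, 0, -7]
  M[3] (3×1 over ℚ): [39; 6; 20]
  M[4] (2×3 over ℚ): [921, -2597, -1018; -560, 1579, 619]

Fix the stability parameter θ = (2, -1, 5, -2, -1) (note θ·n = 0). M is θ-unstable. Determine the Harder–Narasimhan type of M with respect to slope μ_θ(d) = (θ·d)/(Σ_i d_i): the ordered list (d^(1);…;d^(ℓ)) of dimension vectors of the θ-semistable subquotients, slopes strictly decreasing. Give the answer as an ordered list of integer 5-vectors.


Barcode: M ≅ I[1,1], I[1,2], I[1,5], I[2,2], I[4,4], I[4,5]. HN layers by μ_θ (5 steps, strictly decreasing):
  μ^(1)=2; μ^(2)=2/3; μ^(3)=1/2; μ^(4)=-1; μ^(5)=-2

((1, 0, 0, 0, 0); (0, 0, 1, 1, 1); (2, 2, 0, 0, 0); (0, 1, 0, 0, 1); (0, 0, 0, 2, 0))


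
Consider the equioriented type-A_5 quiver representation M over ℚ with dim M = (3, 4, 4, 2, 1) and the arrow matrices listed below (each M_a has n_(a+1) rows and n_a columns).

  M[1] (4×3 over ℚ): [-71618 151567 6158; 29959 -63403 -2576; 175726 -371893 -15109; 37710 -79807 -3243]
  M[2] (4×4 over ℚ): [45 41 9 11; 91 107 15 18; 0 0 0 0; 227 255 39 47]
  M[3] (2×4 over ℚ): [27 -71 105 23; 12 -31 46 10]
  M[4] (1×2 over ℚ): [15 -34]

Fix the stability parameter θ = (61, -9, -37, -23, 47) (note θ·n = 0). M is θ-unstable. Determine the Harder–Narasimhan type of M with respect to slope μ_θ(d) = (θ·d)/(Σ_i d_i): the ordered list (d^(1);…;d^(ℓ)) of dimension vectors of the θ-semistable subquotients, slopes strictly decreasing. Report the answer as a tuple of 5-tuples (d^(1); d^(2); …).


Via rank(M_{q-1}∘⋯∘M_p): M ≅ I[1,2], I[1,3], I[1,5], I[2,2], I[3,3], I[3,4].
μ_θ-semistable layers: μ^(1)=47; μ^(2)=26; μ^(3)=5; μ^(4)=-2; μ^(5)=-9; μ^(6)=-23; μ^(7)=-37

((0, 0, 0, 0, 1); (1, 1, 0, 0, 0); (1, 1, 1, 0, 0); (1, 1, 1, 1, 0); (0, 1, 0, 0, 0); (0, 0, 0, 1, 0); (0, 0, 2, 0, 0))


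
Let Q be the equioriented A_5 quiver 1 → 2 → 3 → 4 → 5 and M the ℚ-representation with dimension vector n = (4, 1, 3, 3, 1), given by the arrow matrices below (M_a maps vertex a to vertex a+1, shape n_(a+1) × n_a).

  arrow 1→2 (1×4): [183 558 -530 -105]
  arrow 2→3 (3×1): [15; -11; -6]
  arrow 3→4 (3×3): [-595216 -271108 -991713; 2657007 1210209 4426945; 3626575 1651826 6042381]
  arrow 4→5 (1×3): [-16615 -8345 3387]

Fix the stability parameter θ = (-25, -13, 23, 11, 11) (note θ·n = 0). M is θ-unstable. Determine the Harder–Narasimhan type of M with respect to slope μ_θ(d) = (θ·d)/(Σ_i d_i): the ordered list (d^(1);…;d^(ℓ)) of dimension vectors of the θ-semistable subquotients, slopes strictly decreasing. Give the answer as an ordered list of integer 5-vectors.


Via rank(M_{q-1}∘⋯∘M_p): M ≅ I[1,1]^3, I[1,5], I[3,4]^2.
μ_θ-semistable layers: μ^(1)=17; μ^(2)=15; μ^(3)=-13; μ^(4)=-25

((0, 0, 2, 2, 0); (0, 0, 1, 1, 1); (0, 1, 0, 0, 0); (4, 0, 0, 0, 0))


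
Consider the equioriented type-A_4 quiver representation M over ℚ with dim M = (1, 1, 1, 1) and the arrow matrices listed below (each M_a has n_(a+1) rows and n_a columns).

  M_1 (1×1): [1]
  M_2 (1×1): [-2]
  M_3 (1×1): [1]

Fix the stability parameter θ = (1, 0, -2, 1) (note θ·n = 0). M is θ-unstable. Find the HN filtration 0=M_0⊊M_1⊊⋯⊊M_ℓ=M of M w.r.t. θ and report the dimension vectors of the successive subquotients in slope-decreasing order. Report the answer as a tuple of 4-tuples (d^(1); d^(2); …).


Via rank(M_{q-1}∘⋯∘M_p): M ≅ I[1,4].
μ_θ-semistable layers: μ^(1)=1; μ^(2)=-1/3

((0, 0, 0, 1); (1, 1, 1, 0))


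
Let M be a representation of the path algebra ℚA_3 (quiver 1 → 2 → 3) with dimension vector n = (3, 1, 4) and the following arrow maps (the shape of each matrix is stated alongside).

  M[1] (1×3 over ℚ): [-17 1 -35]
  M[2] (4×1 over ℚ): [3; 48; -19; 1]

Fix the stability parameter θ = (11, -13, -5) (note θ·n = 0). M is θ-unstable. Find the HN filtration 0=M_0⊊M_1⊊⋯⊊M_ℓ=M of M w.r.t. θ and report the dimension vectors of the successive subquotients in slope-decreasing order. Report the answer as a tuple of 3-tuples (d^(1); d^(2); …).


Barcode: M ≅ I[1,1]^2, I[1,3], I[3,3]^3. HN layers by μ_θ (3 steps, strictly decreasing):
  μ^(1)=11; μ^(2)=-7/3; μ^(3)=-5

((2, 0, 0); (1, 1, 1); (0, 0, 3))


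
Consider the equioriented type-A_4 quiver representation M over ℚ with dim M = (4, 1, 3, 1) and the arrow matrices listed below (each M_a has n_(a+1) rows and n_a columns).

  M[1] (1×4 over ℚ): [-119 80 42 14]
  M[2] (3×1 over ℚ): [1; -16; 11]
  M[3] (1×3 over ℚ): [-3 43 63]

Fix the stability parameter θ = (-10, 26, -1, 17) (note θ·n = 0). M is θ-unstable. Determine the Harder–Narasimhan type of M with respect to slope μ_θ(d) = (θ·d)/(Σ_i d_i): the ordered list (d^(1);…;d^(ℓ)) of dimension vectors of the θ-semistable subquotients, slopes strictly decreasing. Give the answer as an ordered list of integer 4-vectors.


Interval decomposition of M: I[1,1]^3, I[1,4], I[3,3]^2.
HN type (ℓ=4): μ^(1)=17; μ^(2)=25/2; μ^(3)=-1; μ^(4)=-10

((0, 0, 0, 1); (0, 1, 1, 0); (0, 0, 2, 0); (4, 0, 0, 0))


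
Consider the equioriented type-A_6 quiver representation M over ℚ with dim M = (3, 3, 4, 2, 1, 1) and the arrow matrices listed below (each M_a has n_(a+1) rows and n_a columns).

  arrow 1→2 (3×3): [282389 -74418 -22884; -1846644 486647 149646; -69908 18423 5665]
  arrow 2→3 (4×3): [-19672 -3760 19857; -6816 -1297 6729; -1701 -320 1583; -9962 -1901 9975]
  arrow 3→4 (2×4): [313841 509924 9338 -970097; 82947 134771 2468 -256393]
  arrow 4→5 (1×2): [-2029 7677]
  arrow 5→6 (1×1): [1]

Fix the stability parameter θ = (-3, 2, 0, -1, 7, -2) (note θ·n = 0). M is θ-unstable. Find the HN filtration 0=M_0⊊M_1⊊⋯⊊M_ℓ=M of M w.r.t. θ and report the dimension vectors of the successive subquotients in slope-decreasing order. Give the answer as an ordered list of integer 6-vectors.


Barcode: M ≅ I[1,3], I[1,4], I[1,6], I[3,3]. HN layers by μ_θ (5 steps, strictly decreasing):
  μ^(1)=5/2; μ^(2)=1; μ^(3)=1/3; μ^(4)=0; μ^(5)=-3

((0, 0, 0, 0, 1, 1); (0, 1, 1, 0, 0, 0); (0, 2, 2, 2, 0, 0); (0, 0, 1, 0, 0, 0); (3, 0, 0, 0, 0, 0))


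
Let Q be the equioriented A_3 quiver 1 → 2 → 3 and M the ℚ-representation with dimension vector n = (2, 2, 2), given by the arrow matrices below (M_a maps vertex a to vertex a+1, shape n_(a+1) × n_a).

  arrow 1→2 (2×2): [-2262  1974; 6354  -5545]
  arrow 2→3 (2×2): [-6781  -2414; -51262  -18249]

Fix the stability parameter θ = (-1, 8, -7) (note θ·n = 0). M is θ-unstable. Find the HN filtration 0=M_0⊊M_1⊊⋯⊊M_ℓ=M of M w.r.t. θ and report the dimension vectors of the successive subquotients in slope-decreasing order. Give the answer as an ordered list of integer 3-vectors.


Via rank(M_{q-1}∘⋯∘M_p): M ≅ I[1,3]^2.
μ_θ-semistable layers: μ^(1)=1/2; μ^(2)=-1

((0, 2, 2); (2, 0, 0))


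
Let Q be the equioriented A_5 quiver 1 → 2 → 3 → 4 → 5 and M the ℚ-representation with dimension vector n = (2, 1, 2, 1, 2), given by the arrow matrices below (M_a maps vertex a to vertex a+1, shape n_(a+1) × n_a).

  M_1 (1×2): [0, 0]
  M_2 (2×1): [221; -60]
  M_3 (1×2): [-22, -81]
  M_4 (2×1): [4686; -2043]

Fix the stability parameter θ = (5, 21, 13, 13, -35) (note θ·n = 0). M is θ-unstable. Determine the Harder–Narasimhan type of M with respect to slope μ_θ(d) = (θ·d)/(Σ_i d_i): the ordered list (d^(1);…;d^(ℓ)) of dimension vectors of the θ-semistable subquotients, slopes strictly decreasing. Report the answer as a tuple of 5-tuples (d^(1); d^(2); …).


Interval decomposition of M: I[1,1]^2, I[2,5], I[3,3], I[5,5].
HN type (ℓ=4): μ^(1)=13; μ^(2)=5; μ^(3)=3; μ^(4)=-35

((0, 0, 1, 0, 0); (2, 0, 0, 0, 0); (0, 1, 1, 1, 1); (0, 0, 0, 0, 1))


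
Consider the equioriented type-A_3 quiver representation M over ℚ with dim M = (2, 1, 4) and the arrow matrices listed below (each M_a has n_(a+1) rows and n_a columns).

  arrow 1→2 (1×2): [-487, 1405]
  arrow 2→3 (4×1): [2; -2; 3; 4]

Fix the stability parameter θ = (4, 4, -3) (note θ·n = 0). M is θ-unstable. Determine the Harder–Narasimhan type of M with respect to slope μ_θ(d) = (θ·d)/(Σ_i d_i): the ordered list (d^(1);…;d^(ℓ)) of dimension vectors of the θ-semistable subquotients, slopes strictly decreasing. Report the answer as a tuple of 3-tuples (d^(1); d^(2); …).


Barcode: M ≅ I[1,1], I[1,3], I[3,3]^3. HN layers by μ_θ (3 steps, strictly decreasing):
  μ^(1)=4; μ^(2)=5/3; μ^(3)=-3

((1, 0, 0); (1, 1, 1); (0, 0, 3))


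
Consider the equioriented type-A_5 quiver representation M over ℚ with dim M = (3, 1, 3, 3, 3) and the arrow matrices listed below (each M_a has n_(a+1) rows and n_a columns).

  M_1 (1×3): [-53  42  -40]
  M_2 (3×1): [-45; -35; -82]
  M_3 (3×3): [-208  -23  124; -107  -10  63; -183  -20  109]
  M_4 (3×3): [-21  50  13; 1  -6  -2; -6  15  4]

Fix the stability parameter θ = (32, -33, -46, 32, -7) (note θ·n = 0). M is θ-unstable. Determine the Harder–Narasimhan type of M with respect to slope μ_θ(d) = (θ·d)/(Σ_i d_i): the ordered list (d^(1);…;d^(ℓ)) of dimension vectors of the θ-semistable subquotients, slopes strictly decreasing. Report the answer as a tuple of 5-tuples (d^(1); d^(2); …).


Interval decomposition of M: I[1,1]^2, I[1,5], I[3,5]^2.
HN type (ℓ=4): μ^(1)=32; μ^(2)=25/2; μ^(3)=-47/3; μ^(4)=-46

((2, 0, 0, 0, 0); (0, 0, 0, 3, 3); (1, 1, 1, 0, 0); (0, 0, 2, 0, 0))
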